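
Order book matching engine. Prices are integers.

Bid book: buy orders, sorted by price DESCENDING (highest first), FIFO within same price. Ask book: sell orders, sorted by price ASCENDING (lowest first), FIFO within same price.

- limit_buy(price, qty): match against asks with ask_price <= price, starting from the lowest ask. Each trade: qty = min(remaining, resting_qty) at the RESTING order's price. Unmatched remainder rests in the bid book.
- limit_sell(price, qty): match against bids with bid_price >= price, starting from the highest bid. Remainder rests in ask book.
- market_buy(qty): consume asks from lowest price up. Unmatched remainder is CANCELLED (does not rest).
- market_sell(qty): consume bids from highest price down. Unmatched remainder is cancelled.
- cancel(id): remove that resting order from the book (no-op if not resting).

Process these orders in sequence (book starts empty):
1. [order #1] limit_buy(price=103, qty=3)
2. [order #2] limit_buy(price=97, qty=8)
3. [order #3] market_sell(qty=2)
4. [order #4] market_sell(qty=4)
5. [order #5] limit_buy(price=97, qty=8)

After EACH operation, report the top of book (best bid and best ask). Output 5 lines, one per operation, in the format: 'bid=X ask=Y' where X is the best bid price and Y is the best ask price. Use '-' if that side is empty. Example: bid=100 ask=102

Answer: bid=103 ask=-
bid=103 ask=-
bid=103 ask=-
bid=97 ask=-
bid=97 ask=-

Derivation:
After op 1 [order #1] limit_buy(price=103, qty=3): fills=none; bids=[#1:3@103] asks=[-]
After op 2 [order #2] limit_buy(price=97, qty=8): fills=none; bids=[#1:3@103 #2:8@97] asks=[-]
After op 3 [order #3] market_sell(qty=2): fills=#1x#3:2@103; bids=[#1:1@103 #2:8@97] asks=[-]
After op 4 [order #4] market_sell(qty=4): fills=#1x#4:1@103 #2x#4:3@97; bids=[#2:5@97] asks=[-]
After op 5 [order #5] limit_buy(price=97, qty=8): fills=none; bids=[#2:5@97 #5:8@97] asks=[-]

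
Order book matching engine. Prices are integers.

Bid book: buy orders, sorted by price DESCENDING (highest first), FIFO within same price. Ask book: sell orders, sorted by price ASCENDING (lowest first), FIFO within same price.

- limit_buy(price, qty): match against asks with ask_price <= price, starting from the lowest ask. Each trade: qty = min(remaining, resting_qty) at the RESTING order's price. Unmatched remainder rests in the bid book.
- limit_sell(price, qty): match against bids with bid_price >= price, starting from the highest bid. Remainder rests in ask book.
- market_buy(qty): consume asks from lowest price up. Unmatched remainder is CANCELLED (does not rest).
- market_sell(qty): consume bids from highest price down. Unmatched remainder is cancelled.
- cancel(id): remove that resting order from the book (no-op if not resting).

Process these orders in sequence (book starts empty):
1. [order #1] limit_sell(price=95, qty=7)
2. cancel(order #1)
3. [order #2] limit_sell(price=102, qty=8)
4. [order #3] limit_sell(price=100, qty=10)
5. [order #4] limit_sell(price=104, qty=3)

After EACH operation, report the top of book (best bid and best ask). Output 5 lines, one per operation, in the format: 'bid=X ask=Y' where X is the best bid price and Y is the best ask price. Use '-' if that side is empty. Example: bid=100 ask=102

Answer: bid=- ask=95
bid=- ask=-
bid=- ask=102
bid=- ask=100
bid=- ask=100

Derivation:
After op 1 [order #1] limit_sell(price=95, qty=7): fills=none; bids=[-] asks=[#1:7@95]
After op 2 cancel(order #1): fills=none; bids=[-] asks=[-]
After op 3 [order #2] limit_sell(price=102, qty=8): fills=none; bids=[-] asks=[#2:8@102]
After op 4 [order #3] limit_sell(price=100, qty=10): fills=none; bids=[-] asks=[#3:10@100 #2:8@102]
After op 5 [order #4] limit_sell(price=104, qty=3): fills=none; bids=[-] asks=[#3:10@100 #2:8@102 #4:3@104]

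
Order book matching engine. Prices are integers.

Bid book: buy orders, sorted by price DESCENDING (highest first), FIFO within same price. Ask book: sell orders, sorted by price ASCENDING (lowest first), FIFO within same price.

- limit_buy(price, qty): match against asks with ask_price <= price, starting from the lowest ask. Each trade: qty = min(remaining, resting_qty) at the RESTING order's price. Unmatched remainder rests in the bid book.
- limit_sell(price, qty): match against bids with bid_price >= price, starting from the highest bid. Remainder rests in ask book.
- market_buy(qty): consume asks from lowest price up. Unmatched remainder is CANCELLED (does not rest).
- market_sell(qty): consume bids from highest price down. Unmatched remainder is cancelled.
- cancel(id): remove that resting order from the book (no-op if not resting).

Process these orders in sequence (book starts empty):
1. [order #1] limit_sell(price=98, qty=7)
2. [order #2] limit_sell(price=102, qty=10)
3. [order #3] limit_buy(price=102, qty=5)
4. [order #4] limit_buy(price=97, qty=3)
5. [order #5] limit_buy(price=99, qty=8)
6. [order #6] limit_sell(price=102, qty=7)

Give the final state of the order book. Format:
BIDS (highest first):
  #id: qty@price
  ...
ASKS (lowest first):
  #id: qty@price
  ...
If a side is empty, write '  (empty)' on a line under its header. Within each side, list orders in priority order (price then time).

Answer: BIDS (highest first):
  #5: 6@99
  #4: 3@97
ASKS (lowest first):
  #2: 10@102
  #6: 7@102

Derivation:
After op 1 [order #1] limit_sell(price=98, qty=7): fills=none; bids=[-] asks=[#1:7@98]
After op 2 [order #2] limit_sell(price=102, qty=10): fills=none; bids=[-] asks=[#1:7@98 #2:10@102]
After op 3 [order #3] limit_buy(price=102, qty=5): fills=#3x#1:5@98; bids=[-] asks=[#1:2@98 #2:10@102]
After op 4 [order #4] limit_buy(price=97, qty=3): fills=none; bids=[#4:3@97] asks=[#1:2@98 #2:10@102]
After op 5 [order #5] limit_buy(price=99, qty=8): fills=#5x#1:2@98; bids=[#5:6@99 #4:3@97] asks=[#2:10@102]
After op 6 [order #6] limit_sell(price=102, qty=7): fills=none; bids=[#5:6@99 #4:3@97] asks=[#2:10@102 #6:7@102]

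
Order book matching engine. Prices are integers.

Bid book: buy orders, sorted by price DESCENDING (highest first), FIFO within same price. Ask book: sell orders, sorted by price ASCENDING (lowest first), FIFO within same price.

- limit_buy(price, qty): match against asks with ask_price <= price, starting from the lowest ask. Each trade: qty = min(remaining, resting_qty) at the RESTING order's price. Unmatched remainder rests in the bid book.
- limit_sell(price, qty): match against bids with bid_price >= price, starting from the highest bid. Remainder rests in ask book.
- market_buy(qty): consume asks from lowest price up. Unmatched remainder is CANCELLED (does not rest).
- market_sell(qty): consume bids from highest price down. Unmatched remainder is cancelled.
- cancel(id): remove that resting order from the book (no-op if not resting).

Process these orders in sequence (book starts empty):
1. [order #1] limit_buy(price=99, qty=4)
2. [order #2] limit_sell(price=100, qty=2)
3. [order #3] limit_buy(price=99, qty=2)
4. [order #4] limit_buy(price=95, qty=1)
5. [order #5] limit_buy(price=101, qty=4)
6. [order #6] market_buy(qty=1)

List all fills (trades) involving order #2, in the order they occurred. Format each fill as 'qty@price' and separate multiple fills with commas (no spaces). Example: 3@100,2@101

Answer: 2@100

Derivation:
After op 1 [order #1] limit_buy(price=99, qty=4): fills=none; bids=[#1:4@99] asks=[-]
After op 2 [order #2] limit_sell(price=100, qty=2): fills=none; bids=[#1:4@99] asks=[#2:2@100]
After op 3 [order #3] limit_buy(price=99, qty=2): fills=none; bids=[#1:4@99 #3:2@99] asks=[#2:2@100]
After op 4 [order #4] limit_buy(price=95, qty=1): fills=none; bids=[#1:4@99 #3:2@99 #4:1@95] asks=[#2:2@100]
After op 5 [order #5] limit_buy(price=101, qty=4): fills=#5x#2:2@100; bids=[#5:2@101 #1:4@99 #3:2@99 #4:1@95] asks=[-]
After op 6 [order #6] market_buy(qty=1): fills=none; bids=[#5:2@101 #1:4@99 #3:2@99 #4:1@95] asks=[-]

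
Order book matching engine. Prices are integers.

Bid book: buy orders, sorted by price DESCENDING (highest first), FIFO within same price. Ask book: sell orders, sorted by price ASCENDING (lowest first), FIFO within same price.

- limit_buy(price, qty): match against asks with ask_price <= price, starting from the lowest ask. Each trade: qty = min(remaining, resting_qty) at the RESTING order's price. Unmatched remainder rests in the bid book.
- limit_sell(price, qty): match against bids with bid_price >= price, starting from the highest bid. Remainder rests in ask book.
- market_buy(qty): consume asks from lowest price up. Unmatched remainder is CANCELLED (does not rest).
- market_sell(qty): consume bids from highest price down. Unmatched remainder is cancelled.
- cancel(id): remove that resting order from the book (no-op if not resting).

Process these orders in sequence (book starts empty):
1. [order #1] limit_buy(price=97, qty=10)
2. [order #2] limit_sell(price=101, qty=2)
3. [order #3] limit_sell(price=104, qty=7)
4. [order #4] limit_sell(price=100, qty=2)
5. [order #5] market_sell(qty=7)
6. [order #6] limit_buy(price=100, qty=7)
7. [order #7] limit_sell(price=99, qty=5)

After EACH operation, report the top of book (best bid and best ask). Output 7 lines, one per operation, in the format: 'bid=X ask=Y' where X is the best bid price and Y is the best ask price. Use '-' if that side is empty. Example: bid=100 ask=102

After op 1 [order #1] limit_buy(price=97, qty=10): fills=none; bids=[#1:10@97] asks=[-]
After op 2 [order #2] limit_sell(price=101, qty=2): fills=none; bids=[#1:10@97] asks=[#2:2@101]
After op 3 [order #3] limit_sell(price=104, qty=7): fills=none; bids=[#1:10@97] asks=[#2:2@101 #3:7@104]
After op 4 [order #4] limit_sell(price=100, qty=2): fills=none; bids=[#1:10@97] asks=[#4:2@100 #2:2@101 #3:7@104]
After op 5 [order #5] market_sell(qty=7): fills=#1x#5:7@97; bids=[#1:3@97] asks=[#4:2@100 #2:2@101 #3:7@104]
After op 6 [order #6] limit_buy(price=100, qty=7): fills=#6x#4:2@100; bids=[#6:5@100 #1:3@97] asks=[#2:2@101 #3:7@104]
After op 7 [order #7] limit_sell(price=99, qty=5): fills=#6x#7:5@100; bids=[#1:3@97] asks=[#2:2@101 #3:7@104]

Answer: bid=97 ask=-
bid=97 ask=101
bid=97 ask=101
bid=97 ask=100
bid=97 ask=100
bid=100 ask=101
bid=97 ask=101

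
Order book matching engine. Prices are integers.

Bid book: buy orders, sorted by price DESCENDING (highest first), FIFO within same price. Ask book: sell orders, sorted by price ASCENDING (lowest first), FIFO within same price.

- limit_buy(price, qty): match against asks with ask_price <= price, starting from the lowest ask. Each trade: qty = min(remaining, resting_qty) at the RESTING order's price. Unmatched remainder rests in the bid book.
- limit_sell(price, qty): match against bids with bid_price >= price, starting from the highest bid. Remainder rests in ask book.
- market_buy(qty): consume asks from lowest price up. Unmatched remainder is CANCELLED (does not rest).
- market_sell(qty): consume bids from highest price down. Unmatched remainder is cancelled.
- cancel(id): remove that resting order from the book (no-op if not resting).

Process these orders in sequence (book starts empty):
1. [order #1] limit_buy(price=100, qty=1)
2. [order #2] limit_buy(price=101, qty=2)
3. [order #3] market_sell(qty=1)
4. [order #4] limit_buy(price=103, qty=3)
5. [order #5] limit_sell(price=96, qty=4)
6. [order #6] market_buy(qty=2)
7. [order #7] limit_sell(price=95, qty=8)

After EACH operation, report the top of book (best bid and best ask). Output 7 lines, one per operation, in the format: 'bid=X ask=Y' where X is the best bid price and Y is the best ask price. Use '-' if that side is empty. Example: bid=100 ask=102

After op 1 [order #1] limit_buy(price=100, qty=1): fills=none; bids=[#1:1@100] asks=[-]
After op 2 [order #2] limit_buy(price=101, qty=2): fills=none; bids=[#2:2@101 #1:1@100] asks=[-]
After op 3 [order #3] market_sell(qty=1): fills=#2x#3:1@101; bids=[#2:1@101 #1:1@100] asks=[-]
After op 4 [order #4] limit_buy(price=103, qty=3): fills=none; bids=[#4:3@103 #2:1@101 #1:1@100] asks=[-]
After op 5 [order #5] limit_sell(price=96, qty=4): fills=#4x#5:3@103 #2x#5:1@101; bids=[#1:1@100] asks=[-]
After op 6 [order #6] market_buy(qty=2): fills=none; bids=[#1:1@100] asks=[-]
After op 7 [order #7] limit_sell(price=95, qty=8): fills=#1x#7:1@100; bids=[-] asks=[#7:7@95]

Answer: bid=100 ask=-
bid=101 ask=-
bid=101 ask=-
bid=103 ask=-
bid=100 ask=-
bid=100 ask=-
bid=- ask=95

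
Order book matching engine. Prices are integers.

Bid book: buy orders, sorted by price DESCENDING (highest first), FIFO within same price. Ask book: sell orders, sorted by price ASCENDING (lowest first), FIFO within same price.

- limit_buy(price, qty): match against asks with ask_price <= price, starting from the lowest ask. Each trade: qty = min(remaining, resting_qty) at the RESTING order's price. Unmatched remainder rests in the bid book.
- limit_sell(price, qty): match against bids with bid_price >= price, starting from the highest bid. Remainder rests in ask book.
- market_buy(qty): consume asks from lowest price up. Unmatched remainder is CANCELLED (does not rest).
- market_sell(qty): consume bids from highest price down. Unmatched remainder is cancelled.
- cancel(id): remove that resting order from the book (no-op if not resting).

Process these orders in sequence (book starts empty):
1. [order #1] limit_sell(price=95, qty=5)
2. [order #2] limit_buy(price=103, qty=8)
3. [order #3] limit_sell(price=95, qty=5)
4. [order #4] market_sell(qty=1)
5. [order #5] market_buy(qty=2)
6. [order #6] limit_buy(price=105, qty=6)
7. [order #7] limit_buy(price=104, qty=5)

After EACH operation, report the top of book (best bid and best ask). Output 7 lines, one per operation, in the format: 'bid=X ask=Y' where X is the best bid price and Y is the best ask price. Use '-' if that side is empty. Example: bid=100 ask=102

After op 1 [order #1] limit_sell(price=95, qty=5): fills=none; bids=[-] asks=[#1:5@95]
After op 2 [order #2] limit_buy(price=103, qty=8): fills=#2x#1:5@95; bids=[#2:3@103] asks=[-]
After op 3 [order #3] limit_sell(price=95, qty=5): fills=#2x#3:3@103; bids=[-] asks=[#3:2@95]
After op 4 [order #4] market_sell(qty=1): fills=none; bids=[-] asks=[#3:2@95]
After op 5 [order #5] market_buy(qty=2): fills=#5x#3:2@95; bids=[-] asks=[-]
After op 6 [order #6] limit_buy(price=105, qty=6): fills=none; bids=[#6:6@105] asks=[-]
After op 7 [order #7] limit_buy(price=104, qty=5): fills=none; bids=[#6:6@105 #7:5@104] asks=[-]

Answer: bid=- ask=95
bid=103 ask=-
bid=- ask=95
bid=- ask=95
bid=- ask=-
bid=105 ask=-
bid=105 ask=-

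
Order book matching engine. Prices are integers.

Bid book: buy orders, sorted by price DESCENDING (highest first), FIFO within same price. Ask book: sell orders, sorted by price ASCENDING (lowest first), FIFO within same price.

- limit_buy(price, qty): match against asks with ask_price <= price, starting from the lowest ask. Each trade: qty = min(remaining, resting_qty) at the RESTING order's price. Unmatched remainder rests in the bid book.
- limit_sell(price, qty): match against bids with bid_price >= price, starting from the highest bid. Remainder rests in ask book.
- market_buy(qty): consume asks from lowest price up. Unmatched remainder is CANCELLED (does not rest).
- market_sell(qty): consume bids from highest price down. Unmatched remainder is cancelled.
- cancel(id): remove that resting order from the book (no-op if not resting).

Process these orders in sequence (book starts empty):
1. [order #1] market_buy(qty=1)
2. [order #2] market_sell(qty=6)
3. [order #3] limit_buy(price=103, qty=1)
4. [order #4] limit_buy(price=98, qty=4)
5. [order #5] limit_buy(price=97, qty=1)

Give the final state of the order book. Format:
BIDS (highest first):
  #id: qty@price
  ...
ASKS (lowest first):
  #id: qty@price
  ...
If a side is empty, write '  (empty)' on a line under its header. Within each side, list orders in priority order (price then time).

After op 1 [order #1] market_buy(qty=1): fills=none; bids=[-] asks=[-]
After op 2 [order #2] market_sell(qty=6): fills=none; bids=[-] asks=[-]
After op 3 [order #3] limit_buy(price=103, qty=1): fills=none; bids=[#3:1@103] asks=[-]
After op 4 [order #4] limit_buy(price=98, qty=4): fills=none; bids=[#3:1@103 #4:4@98] asks=[-]
After op 5 [order #5] limit_buy(price=97, qty=1): fills=none; bids=[#3:1@103 #4:4@98 #5:1@97] asks=[-]

Answer: BIDS (highest first):
  #3: 1@103
  #4: 4@98
  #5: 1@97
ASKS (lowest first):
  (empty)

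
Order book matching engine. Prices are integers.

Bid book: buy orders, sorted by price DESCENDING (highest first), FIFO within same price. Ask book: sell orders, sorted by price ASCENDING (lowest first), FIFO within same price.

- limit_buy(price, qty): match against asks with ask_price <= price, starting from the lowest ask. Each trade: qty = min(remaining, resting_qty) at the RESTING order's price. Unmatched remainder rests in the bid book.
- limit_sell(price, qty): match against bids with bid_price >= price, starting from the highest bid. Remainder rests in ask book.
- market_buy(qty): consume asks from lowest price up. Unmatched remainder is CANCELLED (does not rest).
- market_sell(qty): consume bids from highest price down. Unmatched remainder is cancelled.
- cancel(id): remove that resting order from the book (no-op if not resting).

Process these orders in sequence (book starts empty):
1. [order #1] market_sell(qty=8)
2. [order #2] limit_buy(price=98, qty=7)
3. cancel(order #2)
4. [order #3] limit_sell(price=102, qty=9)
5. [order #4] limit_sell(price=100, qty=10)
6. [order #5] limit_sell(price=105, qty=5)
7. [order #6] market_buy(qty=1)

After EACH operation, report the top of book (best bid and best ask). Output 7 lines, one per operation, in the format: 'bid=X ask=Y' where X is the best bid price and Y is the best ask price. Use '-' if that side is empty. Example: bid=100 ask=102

Answer: bid=- ask=-
bid=98 ask=-
bid=- ask=-
bid=- ask=102
bid=- ask=100
bid=- ask=100
bid=- ask=100

Derivation:
After op 1 [order #1] market_sell(qty=8): fills=none; bids=[-] asks=[-]
After op 2 [order #2] limit_buy(price=98, qty=7): fills=none; bids=[#2:7@98] asks=[-]
After op 3 cancel(order #2): fills=none; bids=[-] asks=[-]
After op 4 [order #3] limit_sell(price=102, qty=9): fills=none; bids=[-] asks=[#3:9@102]
After op 5 [order #4] limit_sell(price=100, qty=10): fills=none; bids=[-] asks=[#4:10@100 #3:9@102]
After op 6 [order #5] limit_sell(price=105, qty=5): fills=none; bids=[-] asks=[#4:10@100 #3:9@102 #5:5@105]
After op 7 [order #6] market_buy(qty=1): fills=#6x#4:1@100; bids=[-] asks=[#4:9@100 #3:9@102 #5:5@105]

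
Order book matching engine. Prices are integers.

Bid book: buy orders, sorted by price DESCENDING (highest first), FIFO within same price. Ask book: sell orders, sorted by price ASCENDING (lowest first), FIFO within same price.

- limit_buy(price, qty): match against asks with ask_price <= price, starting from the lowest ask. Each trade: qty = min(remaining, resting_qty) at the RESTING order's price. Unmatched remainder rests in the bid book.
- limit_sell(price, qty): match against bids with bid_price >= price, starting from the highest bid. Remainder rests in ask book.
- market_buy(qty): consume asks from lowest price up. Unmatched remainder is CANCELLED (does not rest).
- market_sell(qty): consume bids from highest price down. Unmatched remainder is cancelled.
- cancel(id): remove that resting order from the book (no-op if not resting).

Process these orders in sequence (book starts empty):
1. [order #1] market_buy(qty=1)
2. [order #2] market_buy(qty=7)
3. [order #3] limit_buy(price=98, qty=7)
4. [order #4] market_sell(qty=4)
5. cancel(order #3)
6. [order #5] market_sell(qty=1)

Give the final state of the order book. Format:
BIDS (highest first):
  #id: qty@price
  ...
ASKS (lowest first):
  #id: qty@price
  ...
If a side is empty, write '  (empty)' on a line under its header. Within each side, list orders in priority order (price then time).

Answer: BIDS (highest first):
  (empty)
ASKS (lowest first):
  (empty)

Derivation:
After op 1 [order #1] market_buy(qty=1): fills=none; bids=[-] asks=[-]
After op 2 [order #2] market_buy(qty=7): fills=none; bids=[-] asks=[-]
After op 3 [order #3] limit_buy(price=98, qty=7): fills=none; bids=[#3:7@98] asks=[-]
After op 4 [order #4] market_sell(qty=4): fills=#3x#4:4@98; bids=[#3:3@98] asks=[-]
After op 5 cancel(order #3): fills=none; bids=[-] asks=[-]
After op 6 [order #5] market_sell(qty=1): fills=none; bids=[-] asks=[-]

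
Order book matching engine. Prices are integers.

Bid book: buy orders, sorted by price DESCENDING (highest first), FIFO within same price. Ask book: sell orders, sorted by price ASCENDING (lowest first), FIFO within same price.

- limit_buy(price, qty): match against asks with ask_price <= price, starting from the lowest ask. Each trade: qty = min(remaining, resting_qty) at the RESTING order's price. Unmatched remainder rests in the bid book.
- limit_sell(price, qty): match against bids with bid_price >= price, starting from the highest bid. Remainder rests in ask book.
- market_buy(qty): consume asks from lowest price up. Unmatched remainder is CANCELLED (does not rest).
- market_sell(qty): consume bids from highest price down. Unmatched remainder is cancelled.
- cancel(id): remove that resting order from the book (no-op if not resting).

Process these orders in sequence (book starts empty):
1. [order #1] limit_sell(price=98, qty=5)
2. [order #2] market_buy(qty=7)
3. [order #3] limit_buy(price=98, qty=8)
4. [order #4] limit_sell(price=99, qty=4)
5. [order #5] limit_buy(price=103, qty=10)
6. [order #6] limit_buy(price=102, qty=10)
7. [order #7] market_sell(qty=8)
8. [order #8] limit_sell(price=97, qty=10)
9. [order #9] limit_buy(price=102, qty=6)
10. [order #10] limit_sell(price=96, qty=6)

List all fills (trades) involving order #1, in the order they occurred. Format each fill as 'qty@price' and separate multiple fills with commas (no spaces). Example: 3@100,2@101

After op 1 [order #1] limit_sell(price=98, qty=5): fills=none; bids=[-] asks=[#1:5@98]
After op 2 [order #2] market_buy(qty=7): fills=#2x#1:5@98; bids=[-] asks=[-]
After op 3 [order #3] limit_buy(price=98, qty=8): fills=none; bids=[#3:8@98] asks=[-]
After op 4 [order #4] limit_sell(price=99, qty=4): fills=none; bids=[#3:8@98] asks=[#4:4@99]
After op 5 [order #5] limit_buy(price=103, qty=10): fills=#5x#4:4@99; bids=[#5:6@103 #3:8@98] asks=[-]
After op 6 [order #6] limit_buy(price=102, qty=10): fills=none; bids=[#5:6@103 #6:10@102 #3:8@98] asks=[-]
After op 7 [order #7] market_sell(qty=8): fills=#5x#7:6@103 #6x#7:2@102; bids=[#6:8@102 #3:8@98] asks=[-]
After op 8 [order #8] limit_sell(price=97, qty=10): fills=#6x#8:8@102 #3x#8:2@98; bids=[#3:6@98] asks=[-]
After op 9 [order #9] limit_buy(price=102, qty=6): fills=none; bids=[#9:6@102 #3:6@98] asks=[-]
After op 10 [order #10] limit_sell(price=96, qty=6): fills=#9x#10:6@102; bids=[#3:6@98] asks=[-]

Answer: 5@98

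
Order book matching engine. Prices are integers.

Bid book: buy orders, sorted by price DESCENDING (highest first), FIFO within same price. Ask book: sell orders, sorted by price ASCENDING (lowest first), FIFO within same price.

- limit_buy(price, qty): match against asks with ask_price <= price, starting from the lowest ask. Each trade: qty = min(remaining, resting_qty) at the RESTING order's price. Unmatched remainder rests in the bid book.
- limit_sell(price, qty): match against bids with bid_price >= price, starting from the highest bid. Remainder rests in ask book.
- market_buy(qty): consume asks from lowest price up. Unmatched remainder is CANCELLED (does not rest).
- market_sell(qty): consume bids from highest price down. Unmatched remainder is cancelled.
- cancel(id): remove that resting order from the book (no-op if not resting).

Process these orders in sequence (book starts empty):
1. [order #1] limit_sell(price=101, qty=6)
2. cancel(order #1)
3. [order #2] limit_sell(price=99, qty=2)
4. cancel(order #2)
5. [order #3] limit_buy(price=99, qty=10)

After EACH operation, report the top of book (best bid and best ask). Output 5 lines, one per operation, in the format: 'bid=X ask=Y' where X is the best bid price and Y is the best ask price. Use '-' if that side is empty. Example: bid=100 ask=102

After op 1 [order #1] limit_sell(price=101, qty=6): fills=none; bids=[-] asks=[#1:6@101]
After op 2 cancel(order #1): fills=none; bids=[-] asks=[-]
After op 3 [order #2] limit_sell(price=99, qty=2): fills=none; bids=[-] asks=[#2:2@99]
After op 4 cancel(order #2): fills=none; bids=[-] asks=[-]
After op 5 [order #3] limit_buy(price=99, qty=10): fills=none; bids=[#3:10@99] asks=[-]

Answer: bid=- ask=101
bid=- ask=-
bid=- ask=99
bid=- ask=-
bid=99 ask=-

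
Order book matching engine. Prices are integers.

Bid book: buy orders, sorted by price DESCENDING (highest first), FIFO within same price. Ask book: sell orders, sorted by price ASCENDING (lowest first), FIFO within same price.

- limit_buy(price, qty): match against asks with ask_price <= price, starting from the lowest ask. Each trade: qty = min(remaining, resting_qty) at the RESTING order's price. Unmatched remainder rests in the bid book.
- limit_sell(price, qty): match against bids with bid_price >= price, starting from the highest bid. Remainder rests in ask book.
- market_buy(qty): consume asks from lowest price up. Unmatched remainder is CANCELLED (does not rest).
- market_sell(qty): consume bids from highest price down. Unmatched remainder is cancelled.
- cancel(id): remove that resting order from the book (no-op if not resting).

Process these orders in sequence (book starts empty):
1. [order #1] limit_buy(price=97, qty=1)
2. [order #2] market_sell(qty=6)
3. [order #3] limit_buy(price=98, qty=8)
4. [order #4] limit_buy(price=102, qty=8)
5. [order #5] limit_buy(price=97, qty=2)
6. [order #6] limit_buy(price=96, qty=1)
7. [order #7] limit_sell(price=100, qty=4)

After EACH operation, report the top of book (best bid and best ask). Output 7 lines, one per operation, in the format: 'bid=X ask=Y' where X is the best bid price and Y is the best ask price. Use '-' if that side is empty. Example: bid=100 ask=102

After op 1 [order #1] limit_buy(price=97, qty=1): fills=none; bids=[#1:1@97] asks=[-]
After op 2 [order #2] market_sell(qty=6): fills=#1x#2:1@97; bids=[-] asks=[-]
After op 3 [order #3] limit_buy(price=98, qty=8): fills=none; bids=[#3:8@98] asks=[-]
After op 4 [order #4] limit_buy(price=102, qty=8): fills=none; bids=[#4:8@102 #3:8@98] asks=[-]
After op 5 [order #5] limit_buy(price=97, qty=2): fills=none; bids=[#4:8@102 #3:8@98 #5:2@97] asks=[-]
After op 6 [order #6] limit_buy(price=96, qty=1): fills=none; bids=[#4:8@102 #3:8@98 #5:2@97 #6:1@96] asks=[-]
After op 7 [order #7] limit_sell(price=100, qty=4): fills=#4x#7:4@102; bids=[#4:4@102 #3:8@98 #5:2@97 #6:1@96] asks=[-]

Answer: bid=97 ask=-
bid=- ask=-
bid=98 ask=-
bid=102 ask=-
bid=102 ask=-
bid=102 ask=-
bid=102 ask=-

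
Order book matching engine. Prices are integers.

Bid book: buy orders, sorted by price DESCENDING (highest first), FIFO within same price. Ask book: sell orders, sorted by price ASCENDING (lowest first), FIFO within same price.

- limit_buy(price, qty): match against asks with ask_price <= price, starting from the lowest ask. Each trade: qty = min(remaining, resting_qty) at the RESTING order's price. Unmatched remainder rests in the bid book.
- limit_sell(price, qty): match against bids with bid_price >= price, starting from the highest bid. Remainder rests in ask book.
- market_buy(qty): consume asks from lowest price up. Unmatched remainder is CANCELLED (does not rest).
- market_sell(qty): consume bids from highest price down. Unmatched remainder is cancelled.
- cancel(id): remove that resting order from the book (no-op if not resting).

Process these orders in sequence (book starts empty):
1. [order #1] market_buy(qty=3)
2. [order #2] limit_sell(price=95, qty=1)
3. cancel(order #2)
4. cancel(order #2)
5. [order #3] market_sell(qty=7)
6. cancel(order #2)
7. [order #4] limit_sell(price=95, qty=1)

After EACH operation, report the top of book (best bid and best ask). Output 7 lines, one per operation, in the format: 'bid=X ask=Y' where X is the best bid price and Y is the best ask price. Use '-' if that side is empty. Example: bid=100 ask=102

Answer: bid=- ask=-
bid=- ask=95
bid=- ask=-
bid=- ask=-
bid=- ask=-
bid=- ask=-
bid=- ask=95

Derivation:
After op 1 [order #1] market_buy(qty=3): fills=none; bids=[-] asks=[-]
After op 2 [order #2] limit_sell(price=95, qty=1): fills=none; bids=[-] asks=[#2:1@95]
After op 3 cancel(order #2): fills=none; bids=[-] asks=[-]
After op 4 cancel(order #2): fills=none; bids=[-] asks=[-]
After op 5 [order #3] market_sell(qty=7): fills=none; bids=[-] asks=[-]
After op 6 cancel(order #2): fills=none; bids=[-] asks=[-]
After op 7 [order #4] limit_sell(price=95, qty=1): fills=none; bids=[-] asks=[#4:1@95]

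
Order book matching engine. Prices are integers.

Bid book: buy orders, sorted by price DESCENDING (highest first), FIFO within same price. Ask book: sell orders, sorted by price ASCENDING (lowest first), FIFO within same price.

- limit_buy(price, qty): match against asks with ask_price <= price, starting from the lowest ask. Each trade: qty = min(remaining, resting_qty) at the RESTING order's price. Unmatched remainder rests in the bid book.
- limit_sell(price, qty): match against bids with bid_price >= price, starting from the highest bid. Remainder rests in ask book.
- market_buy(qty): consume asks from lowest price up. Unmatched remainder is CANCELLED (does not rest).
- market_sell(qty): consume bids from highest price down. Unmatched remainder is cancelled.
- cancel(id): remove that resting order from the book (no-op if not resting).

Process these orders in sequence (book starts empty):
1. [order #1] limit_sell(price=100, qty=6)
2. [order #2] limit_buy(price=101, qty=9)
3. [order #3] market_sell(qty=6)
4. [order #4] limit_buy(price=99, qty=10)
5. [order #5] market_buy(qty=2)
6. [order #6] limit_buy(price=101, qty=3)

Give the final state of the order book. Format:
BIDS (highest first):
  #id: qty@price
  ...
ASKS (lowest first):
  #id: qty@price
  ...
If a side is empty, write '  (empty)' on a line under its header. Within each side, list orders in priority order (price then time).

Answer: BIDS (highest first):
  #6: 3@101
  #4: 10@99
ASKS (lowest first):
  (empty)

Derivation:
After op 1 [order #1] limit_sell(price=100, qty=6): fills=none; bids=[-] asks=[#1:6@100]
After op 2 [order #2] limit_buy(price=101, qty=9): fills=#2x#1:6@100; bids=[#2:3@101] asks=[-]
After op 3 [order #3] market_sell(qty=6): fills=#2x#3:3@101; bids=[-] asks=[-]
After op 4 [order #4] limit_buy(price=99, qty=10): fills=none; bids=[#4:10@99] asks=[-]
After op 5 [order #5] market_buy(qty=2): fills=none; bids=[#4:10@99] asks=[-]
After op 6 [order #6] limit_buy(price=101, qty=3): fills=none; bids=[#6:3@101 #4:10@99] asks=[-]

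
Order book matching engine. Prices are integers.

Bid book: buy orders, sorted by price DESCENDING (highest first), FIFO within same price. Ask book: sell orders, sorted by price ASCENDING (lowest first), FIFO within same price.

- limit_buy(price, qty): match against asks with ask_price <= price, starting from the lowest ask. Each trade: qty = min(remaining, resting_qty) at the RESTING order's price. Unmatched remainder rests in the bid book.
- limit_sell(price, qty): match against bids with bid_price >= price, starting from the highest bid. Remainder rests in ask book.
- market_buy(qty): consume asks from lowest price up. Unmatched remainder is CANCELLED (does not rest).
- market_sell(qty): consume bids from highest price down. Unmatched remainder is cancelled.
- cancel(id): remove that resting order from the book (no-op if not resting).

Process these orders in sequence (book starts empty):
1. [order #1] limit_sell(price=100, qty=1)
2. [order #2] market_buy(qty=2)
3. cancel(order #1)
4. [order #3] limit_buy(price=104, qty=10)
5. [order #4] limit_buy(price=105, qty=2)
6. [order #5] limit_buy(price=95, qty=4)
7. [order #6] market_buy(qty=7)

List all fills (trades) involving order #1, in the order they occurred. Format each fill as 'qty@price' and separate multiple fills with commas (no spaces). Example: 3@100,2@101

Answer: 1@100

Derivation:
After op 1 [order #1] limit_sell(price=100, qty=1): fills=none; bids=[-] asks=[#1:1@100]
After op 2 [order #2] market_buy(qty=2): fills=#2x#1:1@100; bids=[-] asks=[-]
After op 3 cancel(order #1): fills=none; bids=[-] asks=[-]
After op 4 [order #3] limit_buy(price=104, qty=10): fills=none; bids=[#3:10@104] asks=[-]
After op 5 [order #4] limit_buy(price=105, qty=2): fills=none; bids=[#4:2@105 #3:10@104] asks=[-]
After op 6 [order #5] limit_buy(price=95, qty=4): fills=none; bids=[#4:2@105 #3:10@104 #5:4@95] asks=[-]
After op 7 [order #6] market_buy(qty=7): fills=none; bids=[#4:2@105 #3:10@104 #5:4@95] asks=[-]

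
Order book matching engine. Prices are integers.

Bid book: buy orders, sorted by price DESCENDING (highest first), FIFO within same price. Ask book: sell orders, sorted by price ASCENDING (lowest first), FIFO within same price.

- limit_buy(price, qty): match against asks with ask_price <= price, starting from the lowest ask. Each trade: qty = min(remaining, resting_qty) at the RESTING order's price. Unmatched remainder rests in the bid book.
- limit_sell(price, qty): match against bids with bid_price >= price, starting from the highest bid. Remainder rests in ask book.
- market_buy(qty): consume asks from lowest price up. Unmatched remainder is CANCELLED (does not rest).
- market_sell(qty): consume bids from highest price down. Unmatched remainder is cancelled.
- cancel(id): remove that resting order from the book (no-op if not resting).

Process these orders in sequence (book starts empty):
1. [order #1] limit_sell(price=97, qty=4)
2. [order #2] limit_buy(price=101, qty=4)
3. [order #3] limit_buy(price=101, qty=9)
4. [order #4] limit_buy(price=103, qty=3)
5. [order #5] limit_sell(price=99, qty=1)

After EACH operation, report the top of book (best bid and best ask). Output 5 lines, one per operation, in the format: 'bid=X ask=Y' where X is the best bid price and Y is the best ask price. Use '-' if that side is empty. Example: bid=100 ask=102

Answer: bid=- ask=97
bid=- ask=-
bid=101 ask=-
bid=103 ask=-
bid=103 ask=-

Derivation:
After op 1 [order #1] limit_sell(price=97, qty=4): fills=none; bids=[-] asks=[#1:4@97]
After op 2 [order #2] limit_buy(price=101, qty=4): fills=#2x#1:4@97; bids=[-] asks=[-]
After op 3 [order #3] limit_buy(price=101, qty=9): fills=none; bids=[#3:9@101] asks=[-]
After op 4 [order #4] limit_buy(price=103, qty=3): fills=none; bids=[#4:3@103 #3:9@101] asks=[-]
After op 5 [order #5] limit_sell(price=99, qty=1): fills=#4x#5:1@103; bids=[#4:2@103 #3:9@101] asks=[-]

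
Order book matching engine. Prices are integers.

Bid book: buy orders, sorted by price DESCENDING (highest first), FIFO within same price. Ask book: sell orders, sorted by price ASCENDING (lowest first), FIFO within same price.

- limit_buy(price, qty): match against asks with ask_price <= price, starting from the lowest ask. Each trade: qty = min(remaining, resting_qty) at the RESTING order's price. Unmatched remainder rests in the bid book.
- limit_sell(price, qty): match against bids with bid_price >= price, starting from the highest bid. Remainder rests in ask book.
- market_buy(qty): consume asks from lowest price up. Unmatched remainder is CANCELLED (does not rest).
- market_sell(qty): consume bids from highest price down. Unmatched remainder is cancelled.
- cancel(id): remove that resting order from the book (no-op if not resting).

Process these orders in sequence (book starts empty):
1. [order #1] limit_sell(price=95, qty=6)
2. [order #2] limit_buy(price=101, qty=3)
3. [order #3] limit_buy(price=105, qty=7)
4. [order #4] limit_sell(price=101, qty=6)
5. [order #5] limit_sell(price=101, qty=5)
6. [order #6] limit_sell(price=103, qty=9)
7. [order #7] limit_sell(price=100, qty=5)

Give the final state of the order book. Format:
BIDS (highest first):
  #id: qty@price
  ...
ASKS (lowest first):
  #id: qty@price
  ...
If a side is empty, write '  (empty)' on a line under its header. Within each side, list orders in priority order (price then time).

Answer: BIDS (highest first):
  (empty)
ASKS (lowest first):
  #7: 5@100
  #4: 2@101
  #5: 5@101
  #6: 9@103

Derivation:
After op 1 [order #1] limit_sell(price=95, qty=6): fills=none; bids=[-] asks=[#1:6@95]
After op 2 [order #2] limit_buy(price=101, qty=3): fills=#2x#1:3@95; bids=[-] asks=[#1:3@95]
After op 3 [order #3] limit_buy(price=105, qty=7): fills=#3x#1:3@95; bids=[#3:4@105] asks=[-]
After op 4 [order #4] limit_sell(price=101, qty=6): fills=#3x#4:4@105; bids=[-] asks=[#4:2@101]
After op 5 [order #5] limit_sell(price=101, qty=5): fills=none; bids=[-] asks=[#4:2@101 #5:5@101]
After op 6 [order #6] limit_sell(price=103, qty=9): fills=none; bids=[-] asks=[#4:2@101 #5:5@101 #6:9@103]
After op 7 [order #7] limit_sell(price=100, qty=5): fills=none; bids=[-] asks=[#7:5@100 #4:2@101 #5:5@101 #6:9@103]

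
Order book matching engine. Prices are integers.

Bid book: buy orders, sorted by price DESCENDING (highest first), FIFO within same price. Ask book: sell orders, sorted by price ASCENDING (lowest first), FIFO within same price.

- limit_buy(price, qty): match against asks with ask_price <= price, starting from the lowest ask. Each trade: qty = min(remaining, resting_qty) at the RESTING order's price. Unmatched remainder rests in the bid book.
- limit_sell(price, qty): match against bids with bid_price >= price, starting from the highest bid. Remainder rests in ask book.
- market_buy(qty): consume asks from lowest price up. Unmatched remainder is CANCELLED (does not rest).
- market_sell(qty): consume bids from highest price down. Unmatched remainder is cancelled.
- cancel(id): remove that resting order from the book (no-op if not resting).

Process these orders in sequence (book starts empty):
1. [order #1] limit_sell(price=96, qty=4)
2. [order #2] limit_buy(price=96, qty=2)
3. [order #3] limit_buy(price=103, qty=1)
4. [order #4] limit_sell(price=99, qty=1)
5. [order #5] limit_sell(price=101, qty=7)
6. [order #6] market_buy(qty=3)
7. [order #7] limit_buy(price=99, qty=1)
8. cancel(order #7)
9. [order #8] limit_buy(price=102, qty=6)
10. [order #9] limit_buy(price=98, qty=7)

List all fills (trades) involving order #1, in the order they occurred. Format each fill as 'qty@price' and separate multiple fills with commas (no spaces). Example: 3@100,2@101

After op 1 [order #1] limit_sell(price=96, qty=4): fills=none; bids=[-] asks=[#1:4@96]
After op 2 [order #2] limit_buy(price=96, qty=2): fills=#2x#1:2@96; bids=[-] asks=[#1:2@96]
After op 3 [order #3] limit_buy(price=103, qty=1): fills=#3x#1:1@96; bids=[-] asks=[#1:1@96]
After op 4 [order #4] limit_sell(price=99, qty=1): fills=none; bids=[-] asks=[#1:1@96 #4:1@99]
After op 5 [order #5] limit_sell(price=101, qty=7): fills=none; bids=[-] asks=[#1:1@96 #4:1@99 #5:7@101]
After op 6 [order #6] market_buy(qty=3): fills=#6x#1:1@96 #6x#4:1@99 #6x#5:1@101; bids=[-] asks=[#5:6@101]
After op 7 [order #7] limit_buy(price=99, qty=1): fills=none; bids=[#7:1@99] asks=[#5:6@101]
After op 8 cancel(order #7): fills=none; bids=[-] asks=[#5:6@101]
After op 9 [order #8] limit_buy(price=102, qty=6): fills=#8x#5:6@101; bids=[-] asks=[-]
After op 10 [order #9] limit_buy(price=98, qty=7): fills=none; bids=[#9:7@98] asks=[-]

Answer: 2@96,1@96,1@96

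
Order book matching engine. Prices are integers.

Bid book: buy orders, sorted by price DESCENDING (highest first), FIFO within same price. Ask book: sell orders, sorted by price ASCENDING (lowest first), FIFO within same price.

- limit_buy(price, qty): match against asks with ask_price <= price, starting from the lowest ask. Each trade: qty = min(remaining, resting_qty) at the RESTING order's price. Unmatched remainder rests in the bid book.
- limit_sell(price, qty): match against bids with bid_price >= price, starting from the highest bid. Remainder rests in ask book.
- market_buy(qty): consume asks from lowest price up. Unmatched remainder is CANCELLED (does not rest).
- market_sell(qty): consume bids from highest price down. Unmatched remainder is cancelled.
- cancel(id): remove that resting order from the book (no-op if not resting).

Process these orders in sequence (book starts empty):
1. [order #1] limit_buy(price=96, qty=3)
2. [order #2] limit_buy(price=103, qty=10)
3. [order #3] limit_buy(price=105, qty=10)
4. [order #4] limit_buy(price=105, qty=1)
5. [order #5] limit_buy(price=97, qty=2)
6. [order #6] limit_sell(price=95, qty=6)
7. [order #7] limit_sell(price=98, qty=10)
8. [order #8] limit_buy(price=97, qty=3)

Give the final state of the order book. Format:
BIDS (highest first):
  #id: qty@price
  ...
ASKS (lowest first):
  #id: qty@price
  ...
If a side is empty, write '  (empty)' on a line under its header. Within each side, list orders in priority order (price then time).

Answer: BIDS (highest first):
  #2: 5@103
  #5: 2@97
  #8: 3@97
  #1: 3@96
ASKS (lowest first):
  (empty)

Derivation:
After op 1 [order #1] limit_buy(price=96, qty=3): fills=none; bids=[#1:3@96] asks=[-]
After op 2 [order #2] limit_buy(price=103, qty=10): fills=none; bids=[#2:10@103 #1:3@96] asks=[-]
After op 3 [order #3] limit_buy(price=105, qty=10): fills=none; bids=[#3:10@105 #2:10@103 #1:3@96] asks=[-]
After op 4 [order #4] limit_buy(price=105, qty=1): fills=none; bids=[#3:10@105 #4:1@105 #2:10@103 #1:3@96] asks=[-]
After op 5 [order #5] limit_buy(price=97, qty=2): fills=none; bids=[#3:10@105 #4:1@105 #2:10@103 #5:2@97 #1:3@96] asks=[-]
After op 6 [order #6] limit_sell(price=95, qty=6): fills=#3x#6:6@105; bids=[#3:4@105 #4:1@105 #2:10@103 #5:2@97 #1:3@96] asks=[-]
After op 7 [order #7] limit_sell(price=98, qty=10): fills=#3x#7:4@105 #4x#7:1@105 #2x#7:5@103; bids=[#2:5@103 #5:2@97 #1:3@96] asks=[-]
After op 8 [order #8] limit_buy(price=97, qty=3): fills=none; bids=[#2:5@103 #5:2@97 #8:3@97 #1:3@96] asks=[-]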